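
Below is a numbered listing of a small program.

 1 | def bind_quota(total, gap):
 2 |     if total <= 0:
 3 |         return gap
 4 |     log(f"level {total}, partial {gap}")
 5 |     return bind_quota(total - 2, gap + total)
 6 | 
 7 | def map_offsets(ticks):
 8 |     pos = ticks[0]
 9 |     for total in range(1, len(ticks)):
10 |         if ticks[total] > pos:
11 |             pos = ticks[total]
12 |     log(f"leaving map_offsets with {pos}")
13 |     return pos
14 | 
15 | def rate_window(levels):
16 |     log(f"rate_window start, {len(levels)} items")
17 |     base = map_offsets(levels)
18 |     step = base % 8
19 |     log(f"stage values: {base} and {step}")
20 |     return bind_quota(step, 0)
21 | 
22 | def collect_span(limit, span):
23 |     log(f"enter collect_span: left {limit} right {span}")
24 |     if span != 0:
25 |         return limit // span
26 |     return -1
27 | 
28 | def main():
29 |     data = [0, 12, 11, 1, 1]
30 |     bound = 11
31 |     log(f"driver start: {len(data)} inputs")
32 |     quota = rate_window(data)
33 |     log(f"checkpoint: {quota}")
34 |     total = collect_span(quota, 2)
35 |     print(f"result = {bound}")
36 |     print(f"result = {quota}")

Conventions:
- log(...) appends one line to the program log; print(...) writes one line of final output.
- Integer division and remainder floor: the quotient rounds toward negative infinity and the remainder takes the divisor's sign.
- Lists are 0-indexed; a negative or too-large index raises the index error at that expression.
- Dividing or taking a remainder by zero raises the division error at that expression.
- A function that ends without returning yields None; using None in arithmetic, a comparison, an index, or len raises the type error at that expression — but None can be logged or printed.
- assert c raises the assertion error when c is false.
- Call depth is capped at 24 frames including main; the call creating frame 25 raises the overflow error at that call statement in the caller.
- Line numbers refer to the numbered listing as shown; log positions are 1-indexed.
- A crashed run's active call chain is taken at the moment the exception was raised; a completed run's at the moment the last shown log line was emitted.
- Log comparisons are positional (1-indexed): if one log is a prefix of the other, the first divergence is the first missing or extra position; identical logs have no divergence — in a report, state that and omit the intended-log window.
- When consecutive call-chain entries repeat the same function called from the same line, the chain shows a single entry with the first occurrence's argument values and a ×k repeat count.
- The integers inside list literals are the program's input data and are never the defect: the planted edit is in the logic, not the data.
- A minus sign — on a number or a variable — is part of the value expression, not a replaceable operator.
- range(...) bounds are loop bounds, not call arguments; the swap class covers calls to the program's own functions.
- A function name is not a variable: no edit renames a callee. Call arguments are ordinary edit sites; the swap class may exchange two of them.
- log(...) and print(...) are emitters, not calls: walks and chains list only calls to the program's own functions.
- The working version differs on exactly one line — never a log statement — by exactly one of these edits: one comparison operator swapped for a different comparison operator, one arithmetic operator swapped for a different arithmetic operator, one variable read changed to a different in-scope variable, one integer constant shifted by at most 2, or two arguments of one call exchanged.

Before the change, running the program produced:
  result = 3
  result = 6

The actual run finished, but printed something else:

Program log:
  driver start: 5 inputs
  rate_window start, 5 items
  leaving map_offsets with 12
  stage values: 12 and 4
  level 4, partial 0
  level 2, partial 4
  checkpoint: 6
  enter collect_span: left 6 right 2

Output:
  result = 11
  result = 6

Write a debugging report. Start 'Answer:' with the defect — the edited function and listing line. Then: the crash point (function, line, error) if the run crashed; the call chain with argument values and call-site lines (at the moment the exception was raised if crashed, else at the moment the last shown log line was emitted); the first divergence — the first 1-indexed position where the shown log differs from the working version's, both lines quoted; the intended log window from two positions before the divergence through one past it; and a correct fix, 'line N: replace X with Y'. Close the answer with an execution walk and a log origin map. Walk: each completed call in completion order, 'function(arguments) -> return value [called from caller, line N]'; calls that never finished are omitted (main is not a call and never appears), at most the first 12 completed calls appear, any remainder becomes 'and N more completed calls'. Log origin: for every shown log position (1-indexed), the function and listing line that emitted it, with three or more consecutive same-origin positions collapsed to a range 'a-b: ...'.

Answer: the defect is in main at line 35.
Key fact: No log line changed; the fault shows up purely in the output.
Call chain: main -> collect_span(6, 2) (called at line 34).
First divergence: none; the two logs match at every position.
Execution walk:
  map_offsets([0, 12, 11, 1, 1]) -> 12  [called from rate_window, line 17]
  bind_quota(0, 6) -> 6  [called from bind_quota, line 5]
  bind_quota(2, 4) -> 6  [called from bind_quota, line 5]
  bind_quota(4, 0) -> 6  [called from rate_window, line 20]
  rate_window([0, 12, 11, 1, 1]) -> 6  [called from main, line 32]
  collect_span(6, 2) -> 3  [called from main, line 34]
Log origin:
  1: logged in main at line 31
  2: logged in rate_window at line 16
  3: logged in map_offsets at line 12
  4: logged in rate_window at line 19
  5: logged in bind_quota at line 4
  6: logged in bind_quota at line 4
  7: logged in main at line 33
  8: logged in collect_span at line 23
A correct fix: line 35: replace `bound` with `total`.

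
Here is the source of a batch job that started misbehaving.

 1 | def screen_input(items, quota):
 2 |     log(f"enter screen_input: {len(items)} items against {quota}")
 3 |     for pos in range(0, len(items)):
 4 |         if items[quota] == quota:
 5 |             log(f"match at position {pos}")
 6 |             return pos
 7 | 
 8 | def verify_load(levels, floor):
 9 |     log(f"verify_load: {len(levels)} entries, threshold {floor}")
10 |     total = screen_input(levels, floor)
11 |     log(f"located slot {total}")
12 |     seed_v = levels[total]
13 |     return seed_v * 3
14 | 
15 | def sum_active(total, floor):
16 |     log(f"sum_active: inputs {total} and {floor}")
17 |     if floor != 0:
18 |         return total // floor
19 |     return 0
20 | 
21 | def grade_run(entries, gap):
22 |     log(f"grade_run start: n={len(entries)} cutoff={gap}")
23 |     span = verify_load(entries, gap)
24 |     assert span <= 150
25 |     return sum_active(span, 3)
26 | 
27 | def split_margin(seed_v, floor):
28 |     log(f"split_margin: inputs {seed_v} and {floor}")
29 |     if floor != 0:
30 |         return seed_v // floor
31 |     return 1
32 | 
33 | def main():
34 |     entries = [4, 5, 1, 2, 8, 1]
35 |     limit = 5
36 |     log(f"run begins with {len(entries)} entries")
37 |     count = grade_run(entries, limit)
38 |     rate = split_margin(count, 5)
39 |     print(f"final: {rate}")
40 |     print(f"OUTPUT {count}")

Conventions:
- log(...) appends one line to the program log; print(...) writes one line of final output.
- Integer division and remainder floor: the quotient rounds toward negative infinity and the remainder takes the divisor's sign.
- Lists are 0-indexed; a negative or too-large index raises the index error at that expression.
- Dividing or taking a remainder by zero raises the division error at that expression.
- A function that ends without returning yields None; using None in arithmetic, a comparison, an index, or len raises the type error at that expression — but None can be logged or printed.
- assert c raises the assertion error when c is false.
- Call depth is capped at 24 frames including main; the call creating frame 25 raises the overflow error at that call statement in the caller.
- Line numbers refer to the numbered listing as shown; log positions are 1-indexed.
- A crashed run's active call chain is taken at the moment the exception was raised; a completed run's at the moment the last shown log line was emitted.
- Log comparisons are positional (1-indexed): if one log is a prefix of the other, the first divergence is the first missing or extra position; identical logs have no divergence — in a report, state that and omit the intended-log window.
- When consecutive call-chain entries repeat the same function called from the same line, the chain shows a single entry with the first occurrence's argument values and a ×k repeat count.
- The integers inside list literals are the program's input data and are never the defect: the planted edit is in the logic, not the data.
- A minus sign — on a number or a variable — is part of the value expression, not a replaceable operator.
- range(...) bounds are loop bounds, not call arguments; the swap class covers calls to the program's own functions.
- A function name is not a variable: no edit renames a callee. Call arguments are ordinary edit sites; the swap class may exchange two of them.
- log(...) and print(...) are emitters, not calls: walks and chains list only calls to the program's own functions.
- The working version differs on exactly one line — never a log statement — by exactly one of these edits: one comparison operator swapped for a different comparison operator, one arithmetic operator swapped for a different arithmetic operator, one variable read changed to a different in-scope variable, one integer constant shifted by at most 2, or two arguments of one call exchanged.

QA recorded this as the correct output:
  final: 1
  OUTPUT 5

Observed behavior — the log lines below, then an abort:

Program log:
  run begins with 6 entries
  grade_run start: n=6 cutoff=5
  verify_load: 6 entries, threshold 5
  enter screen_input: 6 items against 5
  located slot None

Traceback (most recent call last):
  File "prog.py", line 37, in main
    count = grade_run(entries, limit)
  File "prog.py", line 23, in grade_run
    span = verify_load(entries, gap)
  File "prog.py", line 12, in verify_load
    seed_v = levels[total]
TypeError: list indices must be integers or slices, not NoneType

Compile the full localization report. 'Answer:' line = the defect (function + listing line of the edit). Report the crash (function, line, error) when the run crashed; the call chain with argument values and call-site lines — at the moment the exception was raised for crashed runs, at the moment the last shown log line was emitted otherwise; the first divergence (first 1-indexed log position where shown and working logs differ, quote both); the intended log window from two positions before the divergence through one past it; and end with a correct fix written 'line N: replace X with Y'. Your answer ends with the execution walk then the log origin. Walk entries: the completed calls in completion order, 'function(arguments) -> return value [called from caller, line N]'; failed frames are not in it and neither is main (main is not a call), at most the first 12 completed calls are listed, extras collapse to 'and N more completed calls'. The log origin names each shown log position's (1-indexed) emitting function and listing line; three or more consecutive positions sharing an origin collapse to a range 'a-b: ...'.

Answer: the defect is in screen_input at line 4.
Core observation: The earliest visible damage is log position 5 — 'located slot None' rather than the intended 'match at position 1'.
Crash: verify_load, line 12, TypeError.
Call chain: main -> grade_run([4, 5, 1, 2, 8, 1], 5) (called at line 37) -> verify_load([4, 5, 1, 2, 8, 1], 5) (called at line 23).
First divergence: position 5; shown 'located slot None' vs intended 'match at position 1'.
Intended log window:
  3: verify_load: 6 entries, threshold 5
  4: enter screen_input: 6 items against 5
  5: match at position 1
  6: located slot 1
Execution walk:
  screen_input([4, 5, 1, 2, 8, 1], 5) -> None  [called from verify_load, line 10]
Origin of each log line:
  1 — main, line 36
  2 — grade_run, line 22
  3 — verify_load, line 9
  4 — screen_input, line 2
  5 — verify_load, line 11
A correct fix: line 4: replace `items[quota]` with `items[pos]`.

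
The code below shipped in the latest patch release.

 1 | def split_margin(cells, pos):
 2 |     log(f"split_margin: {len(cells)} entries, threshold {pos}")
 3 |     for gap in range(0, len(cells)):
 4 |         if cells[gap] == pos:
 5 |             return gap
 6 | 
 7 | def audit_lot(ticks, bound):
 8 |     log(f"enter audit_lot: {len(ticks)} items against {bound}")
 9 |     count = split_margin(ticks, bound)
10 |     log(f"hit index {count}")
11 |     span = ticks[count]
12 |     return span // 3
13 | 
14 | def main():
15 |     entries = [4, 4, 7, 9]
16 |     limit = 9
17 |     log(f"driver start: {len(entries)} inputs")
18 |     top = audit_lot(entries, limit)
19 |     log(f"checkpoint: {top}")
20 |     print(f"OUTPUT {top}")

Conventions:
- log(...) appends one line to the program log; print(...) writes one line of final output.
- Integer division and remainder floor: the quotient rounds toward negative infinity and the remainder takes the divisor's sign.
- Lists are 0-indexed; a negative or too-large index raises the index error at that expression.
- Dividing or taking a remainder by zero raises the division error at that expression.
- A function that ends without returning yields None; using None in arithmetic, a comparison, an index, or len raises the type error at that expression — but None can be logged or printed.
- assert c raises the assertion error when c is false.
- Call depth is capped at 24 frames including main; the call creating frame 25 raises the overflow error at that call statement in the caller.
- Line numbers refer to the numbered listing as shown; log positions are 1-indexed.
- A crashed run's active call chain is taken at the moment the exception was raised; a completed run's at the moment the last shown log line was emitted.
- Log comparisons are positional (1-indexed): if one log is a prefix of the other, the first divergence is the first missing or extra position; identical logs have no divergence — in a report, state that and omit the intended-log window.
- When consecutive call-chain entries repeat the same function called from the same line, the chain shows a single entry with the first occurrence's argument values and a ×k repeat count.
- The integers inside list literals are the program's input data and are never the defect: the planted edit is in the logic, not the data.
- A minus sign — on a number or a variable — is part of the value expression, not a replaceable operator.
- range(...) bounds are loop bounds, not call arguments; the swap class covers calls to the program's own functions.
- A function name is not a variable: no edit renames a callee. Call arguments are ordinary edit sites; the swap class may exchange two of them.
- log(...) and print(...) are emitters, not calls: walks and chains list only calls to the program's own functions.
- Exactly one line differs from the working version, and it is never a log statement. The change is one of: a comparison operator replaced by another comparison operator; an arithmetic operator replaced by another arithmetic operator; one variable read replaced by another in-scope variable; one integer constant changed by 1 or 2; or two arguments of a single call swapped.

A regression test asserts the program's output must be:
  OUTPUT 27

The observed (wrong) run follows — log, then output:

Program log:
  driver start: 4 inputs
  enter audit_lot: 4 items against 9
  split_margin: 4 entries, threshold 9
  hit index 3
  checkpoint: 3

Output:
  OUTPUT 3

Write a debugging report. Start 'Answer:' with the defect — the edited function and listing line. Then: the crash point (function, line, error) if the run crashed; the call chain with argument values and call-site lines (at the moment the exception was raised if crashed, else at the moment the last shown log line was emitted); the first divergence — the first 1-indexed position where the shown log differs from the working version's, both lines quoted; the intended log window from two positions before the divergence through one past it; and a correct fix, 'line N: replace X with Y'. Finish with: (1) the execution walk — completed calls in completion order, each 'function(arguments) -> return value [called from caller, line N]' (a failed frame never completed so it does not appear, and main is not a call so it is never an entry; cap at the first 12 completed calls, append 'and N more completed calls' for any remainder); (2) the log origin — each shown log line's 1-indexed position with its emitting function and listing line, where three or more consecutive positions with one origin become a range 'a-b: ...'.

Answer: the defect is in audit_lot at line 12.
Core observation: Everything matches until log position 5, which reads 'checkpoint: 3' in place of 'checkpoint: 27'.
Call chain: main.
First divergence: position 5; shown 'checkpoint: 3' vs intended 'checkpoint: 27'.
Intended log window:
  3: split_margin: 4 entries, threshold 9
  4: hit index 3
  5: checkpoint: 27
Execution walk:
  split_margin([4, 4, 7, 9], 9) -> 3  [called from audit_lot, line 9]
  audit_lot([4, 4, 7, 9], 9) -> 3  [called from main, line 18]
Origin of each log line:
  1: logged in main at line 17
  2: logged in audit_lot at line 8
  3: logged in split_margin at line 2
  4: logged in audit_lot at line 10
  5: logged in main at line 19
A correct fix: line 12: replace `//` with `*`.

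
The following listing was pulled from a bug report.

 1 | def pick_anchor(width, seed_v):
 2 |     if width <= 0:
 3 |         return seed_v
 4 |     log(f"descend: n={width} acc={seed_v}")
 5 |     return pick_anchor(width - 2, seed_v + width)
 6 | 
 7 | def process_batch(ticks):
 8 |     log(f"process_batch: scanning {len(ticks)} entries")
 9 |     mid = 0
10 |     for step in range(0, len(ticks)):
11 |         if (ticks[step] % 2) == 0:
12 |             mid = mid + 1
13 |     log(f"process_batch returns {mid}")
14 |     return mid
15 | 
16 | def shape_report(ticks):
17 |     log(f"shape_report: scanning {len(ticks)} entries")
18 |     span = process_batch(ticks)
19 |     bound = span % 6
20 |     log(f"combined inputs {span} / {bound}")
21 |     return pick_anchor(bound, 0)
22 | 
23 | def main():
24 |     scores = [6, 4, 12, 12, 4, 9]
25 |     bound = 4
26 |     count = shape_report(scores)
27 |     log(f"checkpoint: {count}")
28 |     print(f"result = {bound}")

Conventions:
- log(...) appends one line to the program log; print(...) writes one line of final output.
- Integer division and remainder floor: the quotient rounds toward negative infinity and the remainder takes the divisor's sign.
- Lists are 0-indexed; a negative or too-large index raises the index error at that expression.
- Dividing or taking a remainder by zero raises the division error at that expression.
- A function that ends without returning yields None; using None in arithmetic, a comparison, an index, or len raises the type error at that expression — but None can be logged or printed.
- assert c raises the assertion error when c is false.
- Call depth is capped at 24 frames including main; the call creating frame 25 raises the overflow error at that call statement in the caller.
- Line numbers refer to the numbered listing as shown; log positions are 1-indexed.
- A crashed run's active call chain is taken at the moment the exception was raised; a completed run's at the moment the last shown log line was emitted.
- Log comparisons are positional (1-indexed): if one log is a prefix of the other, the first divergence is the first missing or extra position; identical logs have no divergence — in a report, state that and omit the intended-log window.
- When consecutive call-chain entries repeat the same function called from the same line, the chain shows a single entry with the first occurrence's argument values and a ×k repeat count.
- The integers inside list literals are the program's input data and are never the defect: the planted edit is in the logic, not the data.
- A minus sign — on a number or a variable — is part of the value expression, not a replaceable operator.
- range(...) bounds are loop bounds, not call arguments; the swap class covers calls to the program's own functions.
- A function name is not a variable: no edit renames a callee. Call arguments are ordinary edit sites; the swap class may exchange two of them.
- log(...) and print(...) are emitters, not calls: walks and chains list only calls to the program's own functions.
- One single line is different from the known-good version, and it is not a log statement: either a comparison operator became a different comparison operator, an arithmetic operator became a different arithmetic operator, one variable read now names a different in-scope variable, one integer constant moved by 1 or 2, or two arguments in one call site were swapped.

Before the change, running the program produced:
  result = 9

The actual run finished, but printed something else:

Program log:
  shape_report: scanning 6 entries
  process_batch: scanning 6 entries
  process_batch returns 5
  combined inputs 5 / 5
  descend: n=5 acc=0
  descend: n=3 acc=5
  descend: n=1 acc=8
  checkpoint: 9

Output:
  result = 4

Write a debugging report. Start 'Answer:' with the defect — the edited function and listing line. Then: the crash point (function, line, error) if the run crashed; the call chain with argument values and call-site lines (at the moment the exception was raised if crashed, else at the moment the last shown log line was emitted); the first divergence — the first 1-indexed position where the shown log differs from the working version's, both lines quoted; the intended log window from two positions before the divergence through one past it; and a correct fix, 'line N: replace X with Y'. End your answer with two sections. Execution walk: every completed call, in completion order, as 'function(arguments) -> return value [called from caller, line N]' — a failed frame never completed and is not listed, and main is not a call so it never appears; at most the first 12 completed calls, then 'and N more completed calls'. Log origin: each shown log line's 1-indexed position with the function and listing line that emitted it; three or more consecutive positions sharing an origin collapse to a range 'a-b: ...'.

Answer: the defect is in main at line 28.
Core observation: Log streams are identical — the defect surfaces only in the printed output.
Call chain: main.
First divergence: there is none — every log position agrees.
Execution walk:
  process_batch([6, 4, 12, 12, 4, 9]) -> 5  [called from shape_report, line 18]
  pick_anchor(-1, 9) -> 9  [called from pick_anchor, line 5]
  pick_anchor(1, 8) -> 9  [called from pick_anchor, line 5]
  pick_anchor(3, 5) -> 9  [called from pick_anchor, line 5]
  pick_anchor(5, 0) -> 9  [called from shape_report, line 21]
  shape_report([6, 4, 12, 12, 4, 9]) -> 9  [called from main, line 26]
Log origin:
  1: logged in shape_report at line 17
  2: logged in process_batch at line 8
  3: logged in process_batch at line 13
  4: logged in shape_report at line 20
  5-7: logged in pick_anchor at line 4
  8: logged in main at line 27
A correct fix: line 28: replace `bound` with `count`.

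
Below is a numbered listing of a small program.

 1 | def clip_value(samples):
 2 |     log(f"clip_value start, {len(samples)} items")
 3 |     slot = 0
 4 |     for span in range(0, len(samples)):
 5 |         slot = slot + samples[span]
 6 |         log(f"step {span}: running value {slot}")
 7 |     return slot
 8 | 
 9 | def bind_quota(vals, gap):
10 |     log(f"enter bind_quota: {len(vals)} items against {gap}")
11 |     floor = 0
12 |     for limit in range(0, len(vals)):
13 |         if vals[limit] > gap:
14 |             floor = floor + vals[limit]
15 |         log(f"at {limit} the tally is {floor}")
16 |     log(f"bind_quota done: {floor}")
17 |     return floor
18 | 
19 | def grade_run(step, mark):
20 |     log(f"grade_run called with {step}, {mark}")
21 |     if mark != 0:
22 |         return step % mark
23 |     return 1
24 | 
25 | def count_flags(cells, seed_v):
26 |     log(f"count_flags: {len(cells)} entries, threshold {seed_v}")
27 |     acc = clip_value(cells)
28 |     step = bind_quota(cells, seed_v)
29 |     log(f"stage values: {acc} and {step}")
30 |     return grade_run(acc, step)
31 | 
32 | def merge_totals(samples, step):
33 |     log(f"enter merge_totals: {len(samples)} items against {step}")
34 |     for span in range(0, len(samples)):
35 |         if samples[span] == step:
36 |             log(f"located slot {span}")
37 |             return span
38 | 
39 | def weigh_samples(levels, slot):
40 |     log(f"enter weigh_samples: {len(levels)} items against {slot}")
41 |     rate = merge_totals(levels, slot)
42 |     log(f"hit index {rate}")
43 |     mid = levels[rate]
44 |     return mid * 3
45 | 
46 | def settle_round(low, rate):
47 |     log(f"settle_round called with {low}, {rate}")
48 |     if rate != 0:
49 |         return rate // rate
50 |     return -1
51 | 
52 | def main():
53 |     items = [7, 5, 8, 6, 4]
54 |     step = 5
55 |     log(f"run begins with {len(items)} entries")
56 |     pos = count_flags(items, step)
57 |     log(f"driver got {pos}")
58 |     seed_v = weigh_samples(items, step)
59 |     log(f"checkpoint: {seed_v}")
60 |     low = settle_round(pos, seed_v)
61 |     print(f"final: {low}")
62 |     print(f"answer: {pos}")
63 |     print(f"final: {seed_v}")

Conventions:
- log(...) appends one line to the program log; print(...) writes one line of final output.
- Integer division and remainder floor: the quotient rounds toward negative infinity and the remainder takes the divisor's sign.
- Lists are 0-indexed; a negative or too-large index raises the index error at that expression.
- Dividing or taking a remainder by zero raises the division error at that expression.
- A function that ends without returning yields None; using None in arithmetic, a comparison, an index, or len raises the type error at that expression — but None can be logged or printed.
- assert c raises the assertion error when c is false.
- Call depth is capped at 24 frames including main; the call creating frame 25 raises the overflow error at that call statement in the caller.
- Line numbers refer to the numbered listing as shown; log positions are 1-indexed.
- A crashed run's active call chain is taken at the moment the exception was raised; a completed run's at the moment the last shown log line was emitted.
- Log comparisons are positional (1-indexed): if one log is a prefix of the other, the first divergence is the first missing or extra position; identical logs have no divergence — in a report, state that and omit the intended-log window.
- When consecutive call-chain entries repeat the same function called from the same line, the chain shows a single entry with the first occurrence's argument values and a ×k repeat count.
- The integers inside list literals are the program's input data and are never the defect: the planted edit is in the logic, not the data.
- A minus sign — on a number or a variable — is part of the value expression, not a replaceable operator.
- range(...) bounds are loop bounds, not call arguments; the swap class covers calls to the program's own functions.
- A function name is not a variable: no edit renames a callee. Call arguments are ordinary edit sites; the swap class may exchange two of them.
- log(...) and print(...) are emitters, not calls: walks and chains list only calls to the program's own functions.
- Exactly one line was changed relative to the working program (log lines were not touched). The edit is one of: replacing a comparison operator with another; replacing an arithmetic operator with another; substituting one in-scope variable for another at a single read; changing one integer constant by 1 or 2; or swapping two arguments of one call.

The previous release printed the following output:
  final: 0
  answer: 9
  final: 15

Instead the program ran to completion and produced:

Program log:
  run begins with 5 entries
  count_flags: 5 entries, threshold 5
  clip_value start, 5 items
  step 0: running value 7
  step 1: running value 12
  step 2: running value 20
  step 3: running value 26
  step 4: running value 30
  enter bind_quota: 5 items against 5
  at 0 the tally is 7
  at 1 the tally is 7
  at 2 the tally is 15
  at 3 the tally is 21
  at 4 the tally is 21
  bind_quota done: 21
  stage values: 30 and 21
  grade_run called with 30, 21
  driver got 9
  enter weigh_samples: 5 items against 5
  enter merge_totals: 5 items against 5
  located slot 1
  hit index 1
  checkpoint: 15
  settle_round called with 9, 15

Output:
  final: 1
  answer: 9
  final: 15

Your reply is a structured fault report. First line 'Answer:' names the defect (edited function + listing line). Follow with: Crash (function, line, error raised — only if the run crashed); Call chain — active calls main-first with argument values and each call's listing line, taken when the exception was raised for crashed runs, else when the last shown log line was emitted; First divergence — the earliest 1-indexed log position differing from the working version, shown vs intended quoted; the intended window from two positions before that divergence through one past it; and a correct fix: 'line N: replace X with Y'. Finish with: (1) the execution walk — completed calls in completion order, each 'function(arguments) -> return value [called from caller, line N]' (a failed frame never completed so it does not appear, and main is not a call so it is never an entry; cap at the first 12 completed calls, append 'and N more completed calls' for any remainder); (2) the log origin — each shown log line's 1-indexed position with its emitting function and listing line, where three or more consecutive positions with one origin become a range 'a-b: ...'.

Answer: the defect is in settle_round at line 49.
Core observation: The logs agree in full; only the final output differs.
Call chain: main -> settle_round(9, 15) (called at line 60).
First divergence: none — the logs agree in full.
Execution walk:
  clip_value([7, 5, 8, 6, 4]) -> 30  [called from count_flags, line 27]
  bind_quota([7, 5, 8, 6, 4], 5) -> 21  [called from count_flags, line 28]
  grade_run(30, 21) -> 9  [called from count_flags, line 30]
  count_flags([7, 5, 8, 6, 4], 5) -> 9  [called from main, line 56]
  merge_totals([7, 5, 8, 6, 4], 5) -> 1  [called from weigh_samples, line 41]
  weigh_samples([7, 5, 8, 6, 4], 5) -> 15  [called from main, line 58]
  settle_round(9, 15) -> 1  [called from main, line 60]
Log origin:
  1: emitted by main (line 55)
  2: emitted by count_flags (line 26)
  3: emitted by clip_value (line 2)
  4-8: emitted by clip_value (line 6)
  9: emitted by bind_quota (line 10)
  10-14: emitted by bind_quota (line 15)
  15: emitted by bind_quota (line 16)
  16: emitted by count_flags (line 29)
  17: emitted by grade_run (line 20)
  18: emitted by main (line 57)
  19: emitted by weigh_samples (line 40)
  20: emitted by merge_totals (line 33)
  21: emitted by merge_totals (line 36)
  22: emitted by weigh_samples (line 42)
  23: emitted by main (line 59)
  24: emitted by settle_round (line 47)
A correct fix: line 49: replace `rate // rate` with `low // rate`.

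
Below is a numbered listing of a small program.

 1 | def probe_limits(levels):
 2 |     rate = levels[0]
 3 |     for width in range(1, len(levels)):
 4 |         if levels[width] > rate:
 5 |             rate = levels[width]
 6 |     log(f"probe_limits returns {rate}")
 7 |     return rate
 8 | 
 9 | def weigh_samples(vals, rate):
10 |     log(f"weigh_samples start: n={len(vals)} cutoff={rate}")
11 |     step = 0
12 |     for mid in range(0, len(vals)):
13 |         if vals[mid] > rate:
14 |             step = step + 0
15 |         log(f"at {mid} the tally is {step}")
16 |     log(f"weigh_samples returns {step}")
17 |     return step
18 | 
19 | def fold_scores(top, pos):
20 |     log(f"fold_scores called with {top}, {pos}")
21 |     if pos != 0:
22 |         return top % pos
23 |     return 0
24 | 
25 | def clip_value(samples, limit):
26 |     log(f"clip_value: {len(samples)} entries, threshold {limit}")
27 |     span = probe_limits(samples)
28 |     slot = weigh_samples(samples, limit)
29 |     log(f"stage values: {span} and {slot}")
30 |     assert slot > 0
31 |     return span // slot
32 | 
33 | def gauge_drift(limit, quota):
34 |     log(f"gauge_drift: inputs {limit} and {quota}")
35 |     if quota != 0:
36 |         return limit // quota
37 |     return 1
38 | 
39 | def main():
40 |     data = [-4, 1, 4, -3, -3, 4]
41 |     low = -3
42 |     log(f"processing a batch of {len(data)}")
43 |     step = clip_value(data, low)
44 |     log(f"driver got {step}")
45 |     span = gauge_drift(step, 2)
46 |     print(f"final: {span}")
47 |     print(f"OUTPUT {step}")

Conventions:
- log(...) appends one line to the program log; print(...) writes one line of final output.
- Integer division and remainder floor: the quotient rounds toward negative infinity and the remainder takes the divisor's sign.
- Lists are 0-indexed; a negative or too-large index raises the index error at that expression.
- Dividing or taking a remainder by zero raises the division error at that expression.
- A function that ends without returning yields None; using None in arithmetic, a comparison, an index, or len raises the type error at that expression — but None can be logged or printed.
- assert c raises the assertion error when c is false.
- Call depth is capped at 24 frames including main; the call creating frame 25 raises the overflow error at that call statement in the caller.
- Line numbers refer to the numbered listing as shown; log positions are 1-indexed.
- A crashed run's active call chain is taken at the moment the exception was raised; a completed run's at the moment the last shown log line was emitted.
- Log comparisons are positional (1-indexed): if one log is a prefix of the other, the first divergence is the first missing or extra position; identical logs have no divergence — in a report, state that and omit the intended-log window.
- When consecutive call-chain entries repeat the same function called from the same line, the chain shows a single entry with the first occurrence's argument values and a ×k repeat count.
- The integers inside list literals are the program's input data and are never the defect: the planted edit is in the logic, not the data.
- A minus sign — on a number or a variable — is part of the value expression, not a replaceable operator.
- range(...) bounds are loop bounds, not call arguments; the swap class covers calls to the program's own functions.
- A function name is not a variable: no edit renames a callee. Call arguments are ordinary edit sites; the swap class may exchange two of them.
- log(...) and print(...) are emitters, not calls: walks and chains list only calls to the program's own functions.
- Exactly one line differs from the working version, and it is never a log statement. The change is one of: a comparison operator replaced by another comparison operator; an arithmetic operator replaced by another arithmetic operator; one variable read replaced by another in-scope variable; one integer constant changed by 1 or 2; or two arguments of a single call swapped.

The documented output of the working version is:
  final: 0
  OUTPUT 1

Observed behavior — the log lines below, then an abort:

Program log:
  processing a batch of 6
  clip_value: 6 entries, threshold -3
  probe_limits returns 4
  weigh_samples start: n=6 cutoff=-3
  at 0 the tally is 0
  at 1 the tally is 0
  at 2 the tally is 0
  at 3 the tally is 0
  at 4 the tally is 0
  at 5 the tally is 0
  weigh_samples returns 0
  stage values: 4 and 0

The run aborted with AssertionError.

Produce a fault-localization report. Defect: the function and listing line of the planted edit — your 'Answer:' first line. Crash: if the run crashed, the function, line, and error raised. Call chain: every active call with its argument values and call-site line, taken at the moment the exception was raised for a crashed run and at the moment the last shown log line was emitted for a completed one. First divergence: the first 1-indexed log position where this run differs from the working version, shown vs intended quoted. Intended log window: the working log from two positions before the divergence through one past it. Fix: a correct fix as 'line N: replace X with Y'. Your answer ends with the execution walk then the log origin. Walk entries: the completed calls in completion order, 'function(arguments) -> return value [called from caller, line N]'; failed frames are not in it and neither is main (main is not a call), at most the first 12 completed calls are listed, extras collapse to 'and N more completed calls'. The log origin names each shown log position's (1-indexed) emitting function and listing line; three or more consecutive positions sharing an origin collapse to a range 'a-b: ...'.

Answer: the defect is in weigh_samples at line 14.
Core observation: At log position 6 the runs split — shown 'at 1 the tally is 0', but the working version logs 'at 1 the tally is 1'.
Crash: clip_value, line 30, AssertionError.
Call chain: main -> clip_value([-4, 1, 4, -3, -3, 4], -3) (called at line 43).
First divergence: at position 6 the run shows 'at 1 the tally is 0' where the working version logs 'at 1 the tally is 1'.
Intended log window:
  4: weigh_samples start: n=6 cutoff=-3
  5: at 0 the tally is 0
  6: at 1 the tally is 1
  7: at 2 the tally is 2
Execution walk:
  probe_limits([-4, 1, 4, -3, -3, 4]) -> 4  [called from clip_value, line 27]
  weigh_samples([-4, 1, 4, -3, -3, 4], -3) -> 0  [called from clip_value, line 28]
Origin of each log line:
  1: from main, line 42
  2: from clip_value, line 26
  3: from probe_limits, line 6
  4: from weigh_samples, line 10
  5-10: from weigh_samples, line 15
  11: from weigh_samples, line 16
  12: from clip_value, line 29
A correct fix: line 14: replace `0` with `1`.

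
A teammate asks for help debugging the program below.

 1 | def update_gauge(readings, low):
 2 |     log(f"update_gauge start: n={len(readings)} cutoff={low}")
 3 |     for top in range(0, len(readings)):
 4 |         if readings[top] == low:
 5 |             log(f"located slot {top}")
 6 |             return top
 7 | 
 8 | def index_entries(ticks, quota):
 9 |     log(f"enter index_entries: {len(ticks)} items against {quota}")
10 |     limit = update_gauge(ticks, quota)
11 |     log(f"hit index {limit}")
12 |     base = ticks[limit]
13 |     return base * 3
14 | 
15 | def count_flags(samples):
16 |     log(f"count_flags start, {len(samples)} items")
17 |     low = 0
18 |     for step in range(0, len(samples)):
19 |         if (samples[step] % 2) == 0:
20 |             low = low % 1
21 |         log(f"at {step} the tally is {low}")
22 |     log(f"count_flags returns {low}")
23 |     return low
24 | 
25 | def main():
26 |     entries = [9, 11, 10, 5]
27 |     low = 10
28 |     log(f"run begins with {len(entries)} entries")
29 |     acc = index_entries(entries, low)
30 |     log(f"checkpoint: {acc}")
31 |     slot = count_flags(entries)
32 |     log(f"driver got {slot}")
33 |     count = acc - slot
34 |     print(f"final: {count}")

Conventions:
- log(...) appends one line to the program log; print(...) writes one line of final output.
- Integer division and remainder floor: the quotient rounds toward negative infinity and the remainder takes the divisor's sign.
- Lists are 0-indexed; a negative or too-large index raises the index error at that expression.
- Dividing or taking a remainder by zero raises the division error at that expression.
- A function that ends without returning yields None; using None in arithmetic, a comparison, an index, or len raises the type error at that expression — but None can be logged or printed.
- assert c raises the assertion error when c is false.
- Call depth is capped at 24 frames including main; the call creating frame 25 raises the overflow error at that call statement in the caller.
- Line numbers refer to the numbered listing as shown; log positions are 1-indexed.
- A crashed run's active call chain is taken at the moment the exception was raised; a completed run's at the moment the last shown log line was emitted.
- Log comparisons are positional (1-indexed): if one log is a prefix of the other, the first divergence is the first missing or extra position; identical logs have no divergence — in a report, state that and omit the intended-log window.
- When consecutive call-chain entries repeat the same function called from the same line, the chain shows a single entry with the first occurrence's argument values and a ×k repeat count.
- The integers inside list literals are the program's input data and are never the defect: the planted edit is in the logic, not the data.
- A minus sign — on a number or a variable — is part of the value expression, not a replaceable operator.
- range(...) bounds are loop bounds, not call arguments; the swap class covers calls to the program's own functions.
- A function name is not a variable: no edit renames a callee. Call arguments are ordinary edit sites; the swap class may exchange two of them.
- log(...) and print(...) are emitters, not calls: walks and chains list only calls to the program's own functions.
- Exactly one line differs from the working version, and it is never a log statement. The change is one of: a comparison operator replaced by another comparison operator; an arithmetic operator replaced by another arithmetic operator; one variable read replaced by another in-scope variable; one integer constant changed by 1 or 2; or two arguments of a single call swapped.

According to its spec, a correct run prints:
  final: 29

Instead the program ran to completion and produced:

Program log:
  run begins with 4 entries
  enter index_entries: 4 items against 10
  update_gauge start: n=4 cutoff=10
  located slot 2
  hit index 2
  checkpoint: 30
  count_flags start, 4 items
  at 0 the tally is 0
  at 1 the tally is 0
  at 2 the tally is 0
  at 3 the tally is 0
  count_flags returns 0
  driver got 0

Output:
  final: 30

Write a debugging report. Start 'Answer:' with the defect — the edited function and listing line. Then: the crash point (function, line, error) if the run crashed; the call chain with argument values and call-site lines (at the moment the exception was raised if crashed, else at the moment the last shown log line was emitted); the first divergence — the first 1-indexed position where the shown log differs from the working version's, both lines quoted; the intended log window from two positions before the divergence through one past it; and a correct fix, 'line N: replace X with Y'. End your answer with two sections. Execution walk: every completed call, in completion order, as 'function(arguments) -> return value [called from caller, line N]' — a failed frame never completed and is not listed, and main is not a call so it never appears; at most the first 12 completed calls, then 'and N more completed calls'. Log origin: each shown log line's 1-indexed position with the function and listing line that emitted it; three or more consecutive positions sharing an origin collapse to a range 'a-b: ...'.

Answer: the defect is in count_flags at line 20.
Key fact: Log line 10 is where behavior first shows: 'at 2 the tally is 0' appears instead of 'at 2 the tally is 1'.
Call chain: main.
First divergence: position 10 — shown 'at 2 the tally is 0', intended 'at 2 the tally is 1'.
Intended log window:
  8: at 0 the tally is 0
  9: at 1 the tally is 0
  10: at 2 the tally is 1
  11: at 3 the tally is 1
Execution walk:
  update_gauge([9, 11, 10, 5], 10) -> 2  [called from index_entries, line 10]
  index_entries([9, 11, 10, 5], 10) -> 30  [called from main, line 29]
  count_flags([9, 11, 10, 5]) -> 0  [called from main, line 31]
Log origins:
  1: from main, line 28
  2: from index_entries, line 9
  3: from update_gauge, line 2
  4: from update_gauge, line 5
  5: from index_entries, line 11
  6: from main, line 30
  7: from count_flags, line 16
  8-11: from count_flags, line 21
  12: from count_flags, line 22
  13: from main, line 32
A correct fix: line 20: replace `%` with `+`.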